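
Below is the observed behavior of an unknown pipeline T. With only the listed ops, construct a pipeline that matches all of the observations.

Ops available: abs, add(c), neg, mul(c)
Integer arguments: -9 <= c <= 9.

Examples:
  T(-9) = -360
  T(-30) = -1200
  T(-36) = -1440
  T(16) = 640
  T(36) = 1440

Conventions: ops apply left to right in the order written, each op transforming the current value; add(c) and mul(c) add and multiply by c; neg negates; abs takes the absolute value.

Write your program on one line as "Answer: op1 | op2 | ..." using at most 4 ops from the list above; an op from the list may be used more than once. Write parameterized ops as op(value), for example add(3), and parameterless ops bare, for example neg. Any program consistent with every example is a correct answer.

neg | mul(-2) | mul(5) | mul(4)

Check, running the answer program on each example:
  -9 -> 9 -> -18 -> -90 -> -360
  -30 -> 30 -> -60 -> -300 -> -1200
  -36 -> 36 -> -72 -> -360 -> -1440
  16 -> -16 -> 32 -> 160 -> 640
  36 -> -36 -> 72 -> 360 -> 1440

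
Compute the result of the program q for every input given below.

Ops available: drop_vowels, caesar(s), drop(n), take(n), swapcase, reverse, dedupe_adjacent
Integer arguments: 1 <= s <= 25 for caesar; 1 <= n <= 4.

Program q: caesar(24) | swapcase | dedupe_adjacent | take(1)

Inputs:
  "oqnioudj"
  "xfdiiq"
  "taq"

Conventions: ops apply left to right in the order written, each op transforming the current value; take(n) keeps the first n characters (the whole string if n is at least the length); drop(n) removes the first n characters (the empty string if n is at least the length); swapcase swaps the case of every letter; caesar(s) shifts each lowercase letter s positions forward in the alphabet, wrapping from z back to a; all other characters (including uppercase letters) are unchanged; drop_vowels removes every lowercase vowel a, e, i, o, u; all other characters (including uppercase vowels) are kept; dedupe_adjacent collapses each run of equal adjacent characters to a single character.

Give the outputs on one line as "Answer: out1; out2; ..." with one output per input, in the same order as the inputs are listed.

"M"; "V"; "R"

Execution, op by op:
  "oqnioudj" -> "molgmsbh" -> "MOLGMSBH" -> "MOLGMSBH" -> "M"
  "xfdiiq" -> "vdbggo" -> "VDBGGO" -> "VDBGO" -> "V"
  "taq" -> "ryo" -> "RYO" -> "RYO" -> "R"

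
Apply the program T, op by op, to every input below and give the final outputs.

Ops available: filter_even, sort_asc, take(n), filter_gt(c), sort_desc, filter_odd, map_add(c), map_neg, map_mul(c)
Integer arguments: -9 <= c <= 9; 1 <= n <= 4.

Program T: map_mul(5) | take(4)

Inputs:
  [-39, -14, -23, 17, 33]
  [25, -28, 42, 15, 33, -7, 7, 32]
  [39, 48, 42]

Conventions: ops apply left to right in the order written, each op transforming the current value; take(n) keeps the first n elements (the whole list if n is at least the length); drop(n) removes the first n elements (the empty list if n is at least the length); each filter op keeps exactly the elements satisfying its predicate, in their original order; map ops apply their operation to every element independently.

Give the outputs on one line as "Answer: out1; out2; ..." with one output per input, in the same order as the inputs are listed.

[-195, -70, -115, 85]; [125, -140, 210, 75]; [195, 240, 210]

Execution, op by op:
  [-39, -14, -23, 17, 33] -> [-195, -70, -115, 85, 165] -> [-195, -70, -115, 85]
  [25, -28, 42, 15, 33, -7, 7, 32] -> [125, -140, 210, 75, 165, -35, 35, 160] -> [125, -140, 210, 75]
  [39, 48, 42] -> [195, 240, 210] -> [195, 240, 210]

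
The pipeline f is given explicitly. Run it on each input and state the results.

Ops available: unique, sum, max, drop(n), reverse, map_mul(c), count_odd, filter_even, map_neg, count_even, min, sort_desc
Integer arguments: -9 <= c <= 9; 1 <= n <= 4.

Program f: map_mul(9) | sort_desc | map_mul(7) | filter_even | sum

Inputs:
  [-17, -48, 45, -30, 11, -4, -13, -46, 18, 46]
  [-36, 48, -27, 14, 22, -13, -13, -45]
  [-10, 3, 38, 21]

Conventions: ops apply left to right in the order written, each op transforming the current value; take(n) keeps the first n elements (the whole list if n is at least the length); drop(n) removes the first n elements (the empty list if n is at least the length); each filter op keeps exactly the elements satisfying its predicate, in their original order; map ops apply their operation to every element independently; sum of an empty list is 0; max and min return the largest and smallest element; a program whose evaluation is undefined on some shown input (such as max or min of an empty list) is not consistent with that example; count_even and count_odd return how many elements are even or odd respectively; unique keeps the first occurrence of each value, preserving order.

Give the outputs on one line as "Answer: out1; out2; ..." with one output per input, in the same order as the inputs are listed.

-4032; 3024; 1764

Execution, op by op:
  [-17, -48, 45, -30, 11, -4, -13, -46, 18, 46] -> [-153, -432, 405, -270, 99, -36, -117, -414, 162, 414] -> [414, 405, 162, 99, -36, -117, -153, -270, -414, -432] -> [2898, 2835, 1134, 693, -252, -819, -1071, -1890, -2898, -3024] -> [2898, 1134, -252, -1890, -2898, -3024] -> -4032
  [-36, 48, -27, 14, 22, -13, -13, -45] -> [-324, 432, -243, 126, 198, -117, -117, -405] -> [432, 198, 126, -117, -117, -243, -324, -405] -> [3024, 1386, 882, -819, -819, -1701, -2268, -2835] -> [3024, 1386, 882, -2268] -> 3024
  [-10, 3, 38, 21] -> [-90, 27, 342, 189] -> [342, 189, 27, -90] -> [2394, 1323, 189, -630] -> [2394, -630] -> 1764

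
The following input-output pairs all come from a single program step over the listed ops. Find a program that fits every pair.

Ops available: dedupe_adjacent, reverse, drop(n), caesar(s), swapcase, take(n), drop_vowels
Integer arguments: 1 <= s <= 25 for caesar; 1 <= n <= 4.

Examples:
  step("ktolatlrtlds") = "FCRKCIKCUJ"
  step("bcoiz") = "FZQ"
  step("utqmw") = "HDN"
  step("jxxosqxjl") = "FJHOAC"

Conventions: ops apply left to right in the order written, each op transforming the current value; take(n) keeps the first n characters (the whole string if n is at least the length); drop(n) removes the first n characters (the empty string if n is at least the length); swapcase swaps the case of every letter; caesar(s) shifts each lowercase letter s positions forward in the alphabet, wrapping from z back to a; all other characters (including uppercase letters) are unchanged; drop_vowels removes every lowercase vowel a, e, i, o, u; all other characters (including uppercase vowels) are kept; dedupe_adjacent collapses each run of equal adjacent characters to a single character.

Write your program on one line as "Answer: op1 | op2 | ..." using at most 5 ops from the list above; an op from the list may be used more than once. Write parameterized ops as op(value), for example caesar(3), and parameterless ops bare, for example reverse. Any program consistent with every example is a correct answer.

dedupe_adjacent | caesar(17) | swapcase | drop(2)

Check, running the answer program on each example:
  "ktolatlrtlds" -> "ktolatlrtlds" -> "bkfcrkcikcuj" -> "BKFCRKCIKCUJ" -> "FCRKCIKCUJ"
  "bcoiz" -> "bcoiz" -> "stfzq" -> "STFZQ" -> "FZQ"
  "utqmw" -> "utqmw" -> "lkhdn" -> "LKHDN" -> "HDN"
  "jxxosqxjl" -> "jxosqxjl" -> "aofjhoac" -> "AOFJHOAC" -> "FJHOAC"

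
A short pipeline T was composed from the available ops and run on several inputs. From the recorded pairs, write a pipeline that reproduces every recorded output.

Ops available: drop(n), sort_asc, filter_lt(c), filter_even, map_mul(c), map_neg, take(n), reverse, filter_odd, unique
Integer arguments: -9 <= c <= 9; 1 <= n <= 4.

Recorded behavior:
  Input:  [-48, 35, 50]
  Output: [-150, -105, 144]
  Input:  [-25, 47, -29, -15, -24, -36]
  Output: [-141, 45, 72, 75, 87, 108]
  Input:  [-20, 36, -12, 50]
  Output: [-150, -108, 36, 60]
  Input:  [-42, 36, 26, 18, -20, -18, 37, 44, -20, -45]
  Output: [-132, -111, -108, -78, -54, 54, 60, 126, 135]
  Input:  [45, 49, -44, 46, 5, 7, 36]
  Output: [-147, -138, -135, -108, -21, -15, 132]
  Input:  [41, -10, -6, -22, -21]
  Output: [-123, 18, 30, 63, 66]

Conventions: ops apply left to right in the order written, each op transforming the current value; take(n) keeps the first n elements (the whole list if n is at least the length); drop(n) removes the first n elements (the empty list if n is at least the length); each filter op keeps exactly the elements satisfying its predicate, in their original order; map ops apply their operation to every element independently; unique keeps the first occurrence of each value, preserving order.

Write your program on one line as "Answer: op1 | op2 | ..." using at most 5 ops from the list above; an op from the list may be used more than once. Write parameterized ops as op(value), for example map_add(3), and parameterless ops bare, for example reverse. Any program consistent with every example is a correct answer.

sort_asc | unique | map_mul(-3) | reverse

Check, running the answer program on each example:
  [-48, 35, 50] -> [-48, 35, 50] -> [-48, 35, 50] -> [144, -105, -150] -> [-150, -105, 144]
  [-25, 47, -29, -15, -24, -36] -> [-36, -29, -25, -24, -15, 47] -> [-36, -29, -25, -24, -15, 47] -> [108, 87, 75, 72, 45, -141] -> [-141, 45, 72, 75, 87, 108]
  [-20, 36, -12, 50] -> [-20, -12, 36, 50] -> [-20, -12, 36, 50] -> [60, 36, -108, -150] -> [-150, -108, 36, 60]
  [-42, 36, 26, 18, -20, -18, 37, 44, -20, -45] -> [-45, -42, -20, -20, -18, 18, 26, 36, 37, 44] -> [-45, -42, -20, -18, 18, 26, 36, 37, 44] -> [135, 126, 60, 54, -54, -78, -108, -111, -132] -> [-132, -111, -108, -78, -54, 54, 60, 126, 135]
  [45, 49, -44, 46, 5, 7, 36] -> [-44, 5, 7, 36, 45, 46, 49] -> [-44, 5, 7, 36, 45, 46, 49] -> [132, -15, -21, -108, -135, -138, -147] -> [-147, -138, -135, -108, -21, -15, 132]
  [41, -10, -6, -22, -21] -> [-22, -21, -10, -6, 41] -> [-22, -21, -10, -6, 41] -> [66, 63, 30, 18, -123] -> [-123, 18, 30, 63, 66]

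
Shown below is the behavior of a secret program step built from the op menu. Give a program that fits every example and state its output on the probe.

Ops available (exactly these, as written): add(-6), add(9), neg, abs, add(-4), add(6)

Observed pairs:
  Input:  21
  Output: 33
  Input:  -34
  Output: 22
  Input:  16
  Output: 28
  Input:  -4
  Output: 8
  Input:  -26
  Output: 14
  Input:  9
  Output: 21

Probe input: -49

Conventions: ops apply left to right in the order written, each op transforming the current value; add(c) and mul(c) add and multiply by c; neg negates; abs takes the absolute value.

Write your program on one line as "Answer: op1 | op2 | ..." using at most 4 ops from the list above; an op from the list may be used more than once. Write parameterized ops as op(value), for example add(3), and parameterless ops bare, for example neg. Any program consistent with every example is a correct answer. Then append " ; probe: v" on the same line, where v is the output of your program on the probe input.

add(6) | add(6) | abs ; probe: 37

Check, running the answer program on each example:
  21 -> 27 -> 33 -> 33
  -34 -> -28 -> -22 -> 22
  16 -> 22 -> 28 -> 28
  -4 -> 2 -> 8 -> 8
  -26 -> -20 -> -14 -> 14
  9 -> 15 -> 21 -> 21
  probe: -49 -> -43 -> -37 -> 37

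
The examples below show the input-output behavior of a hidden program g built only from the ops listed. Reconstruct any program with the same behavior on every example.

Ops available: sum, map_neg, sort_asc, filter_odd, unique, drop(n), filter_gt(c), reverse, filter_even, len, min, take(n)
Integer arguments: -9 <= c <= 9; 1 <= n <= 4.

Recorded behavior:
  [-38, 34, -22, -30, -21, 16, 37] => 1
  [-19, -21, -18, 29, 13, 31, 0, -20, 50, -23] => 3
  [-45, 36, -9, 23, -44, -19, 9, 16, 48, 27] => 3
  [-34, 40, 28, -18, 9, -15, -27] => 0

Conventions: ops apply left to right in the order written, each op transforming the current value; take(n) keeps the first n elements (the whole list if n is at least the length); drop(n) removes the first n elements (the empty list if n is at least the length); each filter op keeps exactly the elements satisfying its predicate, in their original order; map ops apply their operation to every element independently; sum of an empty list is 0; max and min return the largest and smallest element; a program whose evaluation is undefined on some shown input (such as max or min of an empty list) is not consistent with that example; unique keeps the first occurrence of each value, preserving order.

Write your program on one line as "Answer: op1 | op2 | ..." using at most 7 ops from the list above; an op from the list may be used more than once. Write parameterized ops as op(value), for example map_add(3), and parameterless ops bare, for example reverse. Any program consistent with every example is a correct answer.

drop(4) | map_neg | filter_even | map_neg | reverse | len

Check, running the answer program on each example:
  [-38, 34, -22, -30, -21, 16, 37] -> [-21, 16, 37] -> [21, -16, -37] -> [-16] -> [16] -> [16] -> 1
  [-19, -21, -18, 29, 13, 31, 0, -20, 50, -23] -> [13, 31, 0, -20, 50, -23] -> [-13, -31, 0, 20, -50, 23] -> [0, 20, -50] -> [0, -20, 50] -> [50, -20, 0] -> 3
  [-45, 36, -9, 23, -44, -19, 9, 16, 48, 27] -> [-44, -19, 9, 16, 48, 27] -> [44, 19, -9, -16, -48, -27] -> [44, -16, -48] -> [-44, 16, 48] -> [48, 16, -44] -> 3
  [-34, 40, 28, -18, 9, -15, -27] -> [9, -15, -27] -> [-9, 15, 27] -> [] -> [] -> [] -> 0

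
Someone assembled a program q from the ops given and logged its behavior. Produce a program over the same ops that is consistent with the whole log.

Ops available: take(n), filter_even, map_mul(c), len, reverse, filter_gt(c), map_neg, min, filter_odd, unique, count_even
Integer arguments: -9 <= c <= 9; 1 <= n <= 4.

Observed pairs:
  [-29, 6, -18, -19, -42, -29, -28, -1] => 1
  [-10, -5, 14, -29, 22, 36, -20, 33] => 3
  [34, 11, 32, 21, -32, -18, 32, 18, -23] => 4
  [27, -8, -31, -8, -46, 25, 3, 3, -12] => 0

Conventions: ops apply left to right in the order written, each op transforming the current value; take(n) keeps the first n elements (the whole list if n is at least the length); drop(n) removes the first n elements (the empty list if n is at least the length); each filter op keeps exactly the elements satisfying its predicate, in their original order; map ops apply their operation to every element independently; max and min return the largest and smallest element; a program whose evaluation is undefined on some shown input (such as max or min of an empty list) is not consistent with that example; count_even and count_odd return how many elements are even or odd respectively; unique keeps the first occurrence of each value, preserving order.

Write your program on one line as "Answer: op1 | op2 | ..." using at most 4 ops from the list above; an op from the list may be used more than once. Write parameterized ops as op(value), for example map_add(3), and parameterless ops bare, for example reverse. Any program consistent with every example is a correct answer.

filter_even | filter_gt(-1) | reverse | count_even

Check, running the answer program on each example:
  [-29, 6, -18, -19, -42, -29, -28, -1] -> [6, -18, -42, -28] -> [6] -> [6] -> 1
  [-10, -5, 14, -29, 22, 36, -20, 33] -> [-10, 14, 22, 36, -20] -> [14, 22, 36] -> [36, 22, 14] -> 3
  [34, 11, 32, 21, -32, -18, 32, 18, -23] -> [34, 32, -32, -18, 32, 18] -> [34, 32, 32, 18] -> [18, 32, 32, 34] -> 4
  [27, -8, -31, -8, -46, 25, 3, 3, -12] -> [-8, -8, -46, -12] -> [] -> [] -> 0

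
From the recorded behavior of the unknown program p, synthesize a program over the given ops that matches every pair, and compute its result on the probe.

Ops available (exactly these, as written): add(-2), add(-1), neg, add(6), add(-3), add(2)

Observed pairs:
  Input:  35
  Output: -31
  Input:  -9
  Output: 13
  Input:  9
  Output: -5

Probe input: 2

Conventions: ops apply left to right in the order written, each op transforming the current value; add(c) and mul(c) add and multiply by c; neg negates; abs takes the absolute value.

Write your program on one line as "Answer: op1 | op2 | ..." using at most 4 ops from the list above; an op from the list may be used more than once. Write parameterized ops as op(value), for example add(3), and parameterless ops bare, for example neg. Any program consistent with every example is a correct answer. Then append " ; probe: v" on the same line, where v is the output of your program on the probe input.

neg | add(6) | add(-2) ; probe: 2

Check, running the answer program on each example:
  35 -> -35 -> -29 -> -31
  -9 -> 9 -> 15 -> 13
  9 -> -9 -> -3 -> -5
  probe: 2 -> -2 -> 4 -> 2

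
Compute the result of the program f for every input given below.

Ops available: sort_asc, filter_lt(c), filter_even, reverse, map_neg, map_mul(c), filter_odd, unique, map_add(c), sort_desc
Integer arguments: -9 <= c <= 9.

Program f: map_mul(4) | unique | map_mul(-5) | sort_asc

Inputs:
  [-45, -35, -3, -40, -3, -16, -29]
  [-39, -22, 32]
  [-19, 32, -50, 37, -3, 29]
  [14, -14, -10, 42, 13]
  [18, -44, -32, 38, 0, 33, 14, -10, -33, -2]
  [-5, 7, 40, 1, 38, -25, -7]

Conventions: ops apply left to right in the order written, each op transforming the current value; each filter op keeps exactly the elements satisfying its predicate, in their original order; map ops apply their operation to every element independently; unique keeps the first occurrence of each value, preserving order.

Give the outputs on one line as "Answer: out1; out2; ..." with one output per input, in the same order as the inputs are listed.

Execution, op by op:
  [-45, -35, -3, -40, -3, -16, -29] -> [-180, -140, -12, -160, -12, -64, -116] -> [-180, -140, -12, -160, -64, -116] -> [900, 700, 60, 800, 320, 580] -> [60, 320, 580, 700, 800, 900]
  [-39, -22, 32] -> [-156, -88, 128] -> [-156, -88, 128] -> [780, 440, -640] -> [-640, 440, 780]
  [-19, 32, -50, 37, -3, 29] -> [-76, 128, -200, 148, -12, 116] -> [-76, 128, -200, 148, -12, 116] -> [380, -640, 1000, -740, 60, -580] -> [-740, -640, -580, 60, 380, 1000]
  [14, -14, -10, 42, 13] -> [56, -56, -40, 168, 52] -> [56, -56, -40, 168, 52] -> [-280, 280, 200, -840, -260] -> [-840, -280, -260, 200, 280]
  [18, -44, -32, 38, 0, 33, 14, -10, -33, -2] -> [72, -176, -128, 152, 0, 132, 56, -40, -132, -8] -> [72, -176, -128, 152, 0, 132, 56, -40, -132, -8] -> [-360, 880, 640, -760, 0, -660, -280, 200, 660, 40] -> [-760, -660, -360, -280, 0, 40, 200, 640, 660, 880]
  [-5, 7, 40, 1, 38, -25, -7] -> [-20, 28, 160, 4, 152, -100, -28] -> [-20, 28, 160, 4, 152, -100, -28] -> [100, -140, -800, -20, -760, 500, 140] -> [-800, -760, -140, -20, 100, 140, 500]

[60, 320, 580, 700, 800, 900]; [-640, 440, 780]; [-740, -640, -580, 60, 380, 1000]; [-840, -280, -260, 200, 280]; [-760, -660, -360, -280, 0, 40, 200, 640, 660, 880]; [-800, -760, -140, -20, 100, 140, 500]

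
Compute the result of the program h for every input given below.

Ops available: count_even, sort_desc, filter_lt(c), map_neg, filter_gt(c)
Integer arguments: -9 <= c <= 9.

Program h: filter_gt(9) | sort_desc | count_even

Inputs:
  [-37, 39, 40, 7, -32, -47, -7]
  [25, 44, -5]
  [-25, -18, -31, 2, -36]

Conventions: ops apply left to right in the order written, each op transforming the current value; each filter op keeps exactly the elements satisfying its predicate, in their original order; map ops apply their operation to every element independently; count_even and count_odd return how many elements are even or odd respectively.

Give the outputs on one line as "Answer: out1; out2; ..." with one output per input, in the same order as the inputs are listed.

Execution, op by op:
  [-37, 39, 40, 7, -32, -47, -7] -> [39, 40] -> [40, 39] -> 1
  [25, 44, -5] -> [25, 44] -> [44, 25] -> 1
  [-25, -18, -31, 2, -36] -> [] -> [] -> 0

1; 1; 0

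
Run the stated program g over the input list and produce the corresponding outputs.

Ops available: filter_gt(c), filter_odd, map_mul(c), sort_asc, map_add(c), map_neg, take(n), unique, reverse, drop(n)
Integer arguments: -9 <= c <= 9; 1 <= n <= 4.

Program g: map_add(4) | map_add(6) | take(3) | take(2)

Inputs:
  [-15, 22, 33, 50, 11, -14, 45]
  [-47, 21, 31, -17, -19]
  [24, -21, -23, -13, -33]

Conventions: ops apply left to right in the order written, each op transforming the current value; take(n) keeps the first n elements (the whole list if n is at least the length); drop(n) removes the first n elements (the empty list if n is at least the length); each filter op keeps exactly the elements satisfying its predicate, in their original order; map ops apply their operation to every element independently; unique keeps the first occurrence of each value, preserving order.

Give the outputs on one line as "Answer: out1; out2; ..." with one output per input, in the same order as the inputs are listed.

Execution, op by op:
  [-15, 22, 33, 50, 11, -14, 45] -> [-11, 26, 37, 54, 15, -10, 49] -> [-5, 32, 43, 60, 21, -4, 55] -> [-5, 32, 43] -> [-5, 32]
  [-47, 21, 31, -17, -19] -> [-43, 25, 35, -13, -15] -> [-37, 31, 41, -7, -9] -> [-37, 31, 41] -> [-37, 31]
  [24, -21, -23, -13, -33] -> [28, -17, -19, -9, -29] -> [34, -11, -13, -3, -23] -> [34, -11, -13] -> [34, -11]

[-5, 32]; [-37, 31]; [34, -11]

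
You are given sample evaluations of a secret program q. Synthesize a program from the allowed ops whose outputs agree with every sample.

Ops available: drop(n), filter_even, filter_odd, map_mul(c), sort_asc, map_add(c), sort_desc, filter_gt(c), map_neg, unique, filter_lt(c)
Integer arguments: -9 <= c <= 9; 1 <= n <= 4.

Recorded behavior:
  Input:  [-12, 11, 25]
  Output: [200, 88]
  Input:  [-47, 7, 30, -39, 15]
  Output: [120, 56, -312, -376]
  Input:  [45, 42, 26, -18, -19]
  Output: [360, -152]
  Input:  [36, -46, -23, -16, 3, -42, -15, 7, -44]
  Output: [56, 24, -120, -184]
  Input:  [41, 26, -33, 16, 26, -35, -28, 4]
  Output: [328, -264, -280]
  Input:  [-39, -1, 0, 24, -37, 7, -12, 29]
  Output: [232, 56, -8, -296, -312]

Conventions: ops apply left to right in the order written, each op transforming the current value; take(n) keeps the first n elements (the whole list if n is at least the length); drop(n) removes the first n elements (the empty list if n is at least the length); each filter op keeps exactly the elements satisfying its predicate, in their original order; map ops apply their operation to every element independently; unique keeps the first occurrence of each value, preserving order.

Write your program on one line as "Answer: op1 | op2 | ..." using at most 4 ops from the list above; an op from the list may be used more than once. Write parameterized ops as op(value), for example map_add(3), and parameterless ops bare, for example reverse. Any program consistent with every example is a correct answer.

sort_desc | unique | filter_odd | map_mul(8)

Check, running the answer program on each example:
  [-12, 11, 25] -> [25, 11, -12] -> [25, 11, -12] -> [25, 11] -> [200, 88]
  [-47, 7, 30, -39, 15] -> [30, 15, 7, -39, -47] -> [30, 15, 7, -39, -47] -> [15, 7, -39, -47] -> [120, 56, -312, -376]
  [45, 42, 26, -18, -19] -> [45, 42, 26, -18, -19] -> [45, 42, 26, -18, -19] -> [45, -19] -> [360, -152]
  [36, -46, -23, -16, 3, -42, -15, 7, -44] -> [36, 7, 3, -15, -16, -23, -42, -44, -46] -> [36, 7, 3, -15, -16, -23, -42, -44, -46] -> [7, 3, -15, -23] -> [56, 24, -120, -184]
  [41, 26, -33, 16, 26, -35, -28, 4] -> [41, 26, 26, 16, 4, -28, -33, -35] -> [41, 26, 16, 4, -28, -33, -35] -> [41, -33, -35] -> [328, -264, -280]
  [-39, -1, 0, 24, -37, 7, -12, 29] -> [29, 24, 7, 0, -1, -12, -37, -39] -> [29, 24, 7, 0, -1, -12, -37, -39] -> [29, 7, -1, -37, -39] -> [232, 56, -8, -296, -312]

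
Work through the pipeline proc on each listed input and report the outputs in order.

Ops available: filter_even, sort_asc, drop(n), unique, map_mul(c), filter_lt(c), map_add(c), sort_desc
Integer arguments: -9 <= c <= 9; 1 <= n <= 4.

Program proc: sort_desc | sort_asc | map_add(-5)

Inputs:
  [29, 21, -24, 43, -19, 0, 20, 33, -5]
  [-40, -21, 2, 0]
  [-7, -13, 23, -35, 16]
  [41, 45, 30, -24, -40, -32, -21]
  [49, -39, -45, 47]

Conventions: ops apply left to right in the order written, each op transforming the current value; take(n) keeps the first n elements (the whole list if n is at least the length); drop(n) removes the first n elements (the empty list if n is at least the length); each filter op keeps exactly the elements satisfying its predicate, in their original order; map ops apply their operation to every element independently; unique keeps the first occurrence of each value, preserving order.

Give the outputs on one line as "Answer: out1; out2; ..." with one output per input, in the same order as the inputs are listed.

[-29, -24, -10, -5, 15, 16, 24, 28, 38]; [-45, -26, -5, -3]; [-40, -18, -12, 11, 18]; [-45, -37, -29, -26, 25, 36, 40]; [-50, -44, 42, 44]

Execution, op by op:
  [29, 21, -24, 43, -19, 0, 20, 33, -5] -> [43, 33, 29, 21, 20, 0, -5, -19, -24] -> [-24, -19, -5, 0, 20, 21, 29, 33, 43] -> [-29, -24, -10, -5, 15, 16, 24, 28, 38]
  [-40, -21, 2, 0] -> [2, 0, -21, -40] -> [-40, -21, 0, 2] -> [-45, -26, -5, -3]
  [-7, -13, 23, -35, 16] -> [23, 16, -7, -13, -35] -> [-35, -13, -7, 16, 23] -> [-40, -18, -12, 11, 18]
  [41, 45, 30, -24, -40, -32, -21] -> [45, 41, 30, -21, -24, -32, -40] -> [-40, -32, -24, -21, 30, 41, 45] -> [-45, -37, -29, -26, 25, 36, 40]
  [49, -39, -45, 47] -> [49, 47, -39, -45] -> [-45, -39, 47, 49] -> [-50, -44, 42, 44]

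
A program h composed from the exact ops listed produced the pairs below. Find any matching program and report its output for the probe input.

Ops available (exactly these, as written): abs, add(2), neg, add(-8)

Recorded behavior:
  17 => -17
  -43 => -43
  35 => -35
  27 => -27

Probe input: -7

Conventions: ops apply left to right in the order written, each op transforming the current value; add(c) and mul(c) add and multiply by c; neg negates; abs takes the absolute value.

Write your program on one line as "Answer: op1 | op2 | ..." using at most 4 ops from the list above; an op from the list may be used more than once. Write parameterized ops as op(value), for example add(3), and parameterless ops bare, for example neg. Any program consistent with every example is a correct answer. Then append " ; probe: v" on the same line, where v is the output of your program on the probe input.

neg | abs | neg ; probe: -7

Check, running the answer program on each example:
  17 -> -17 -> 17 -> -17
  -43 -> 43 -> 43 -> -43
  35 -> -35 -> 35 -> -35
  27 -> -27 -> 27 -> -27
  probe: -7 -> 7 -> 7 -> -7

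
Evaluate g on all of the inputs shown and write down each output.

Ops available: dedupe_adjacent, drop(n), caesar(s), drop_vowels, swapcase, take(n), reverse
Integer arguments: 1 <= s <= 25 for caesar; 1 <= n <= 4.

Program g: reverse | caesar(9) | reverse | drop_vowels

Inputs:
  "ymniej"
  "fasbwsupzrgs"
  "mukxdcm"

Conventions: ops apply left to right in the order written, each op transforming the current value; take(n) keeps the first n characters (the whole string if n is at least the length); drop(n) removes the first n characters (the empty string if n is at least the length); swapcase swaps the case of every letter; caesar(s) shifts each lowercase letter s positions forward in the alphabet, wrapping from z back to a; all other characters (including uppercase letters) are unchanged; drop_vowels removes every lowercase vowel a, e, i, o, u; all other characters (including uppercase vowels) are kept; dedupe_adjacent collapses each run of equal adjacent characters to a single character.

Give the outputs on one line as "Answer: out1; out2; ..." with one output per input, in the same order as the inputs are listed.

Execution, op by op:
  "ymniej" -> "jeinmy" -> "snrwvh" -> "hvwrns" -> "hvwrns"
  "fasbwsupzrgs" -> "sgrzpuswbsaf" -> "bpaiydbfkbjo" -> "ojbkfbdyiapb" -> "jbkfbdypb"
  "mukxdcm" -> "mcdxkum" -> "vlmgtdv" -> "vdtgmlv" -> "vdtgmlv"

"hvwrns"; "jbkfbdypb"; "vdtgmlv"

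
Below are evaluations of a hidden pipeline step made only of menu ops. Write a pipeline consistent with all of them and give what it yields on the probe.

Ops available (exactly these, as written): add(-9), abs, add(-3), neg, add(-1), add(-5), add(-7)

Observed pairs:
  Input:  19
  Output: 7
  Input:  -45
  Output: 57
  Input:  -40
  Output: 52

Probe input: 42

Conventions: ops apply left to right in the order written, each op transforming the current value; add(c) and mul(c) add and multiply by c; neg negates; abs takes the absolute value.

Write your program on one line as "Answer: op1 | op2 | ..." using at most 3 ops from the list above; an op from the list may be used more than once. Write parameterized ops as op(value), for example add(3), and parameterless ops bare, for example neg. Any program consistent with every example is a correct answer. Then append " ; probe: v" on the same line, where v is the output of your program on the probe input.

add(-3) | add(-9) | abs ; probe: 30

Check, running the answer program on each example:
  19 -> 16 -> 7 -> 7
  -45 -> -48 -> -57 -> 57
  -40 -> -43 -> -52 -> 52
  probe: 42 -> 39 -> 30 -> 30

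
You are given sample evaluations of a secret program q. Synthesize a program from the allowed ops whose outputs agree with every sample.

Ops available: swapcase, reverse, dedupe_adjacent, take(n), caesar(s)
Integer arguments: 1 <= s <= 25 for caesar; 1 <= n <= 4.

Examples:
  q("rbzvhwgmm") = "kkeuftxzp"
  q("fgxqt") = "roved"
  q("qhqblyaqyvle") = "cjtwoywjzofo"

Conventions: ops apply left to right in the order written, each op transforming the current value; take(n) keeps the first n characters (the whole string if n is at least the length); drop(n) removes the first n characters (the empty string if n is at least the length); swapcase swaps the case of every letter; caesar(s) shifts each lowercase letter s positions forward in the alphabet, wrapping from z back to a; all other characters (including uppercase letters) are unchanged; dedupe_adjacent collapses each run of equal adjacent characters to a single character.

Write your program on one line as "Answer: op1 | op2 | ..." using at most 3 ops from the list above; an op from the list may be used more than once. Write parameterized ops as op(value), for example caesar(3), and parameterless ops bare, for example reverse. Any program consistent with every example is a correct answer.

caesar(14) | caesar(10) | reverse

Check, running the answer program on each example:
  "rbzvhwgmm" -> "fpnjvkuaa" -> "pzxtfuekk" -> "kkeuftxzp"
  "fgxqt" -> "tuleh" -> "devor" -> "roved"
  "qhqblyaqyvle" -> "evepzmoemjzs" -> "ofozjwyowtjc" -> "cjtwoywjzofo"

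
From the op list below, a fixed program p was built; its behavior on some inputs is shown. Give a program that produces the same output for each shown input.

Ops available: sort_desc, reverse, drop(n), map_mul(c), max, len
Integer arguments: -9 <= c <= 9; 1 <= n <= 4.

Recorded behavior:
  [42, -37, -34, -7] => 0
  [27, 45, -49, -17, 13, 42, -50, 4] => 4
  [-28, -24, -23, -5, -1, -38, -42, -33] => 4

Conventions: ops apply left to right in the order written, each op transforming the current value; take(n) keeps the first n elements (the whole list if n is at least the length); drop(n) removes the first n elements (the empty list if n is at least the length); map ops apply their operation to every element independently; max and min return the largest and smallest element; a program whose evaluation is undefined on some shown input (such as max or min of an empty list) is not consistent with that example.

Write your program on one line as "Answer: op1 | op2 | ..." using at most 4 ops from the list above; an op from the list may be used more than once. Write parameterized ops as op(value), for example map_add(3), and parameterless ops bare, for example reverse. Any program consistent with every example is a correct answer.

drop(4) | reverse | map_mul(6) | len

Check, running the answer program on each example:
  [42, -37, -34, -7] -> [] -> [] -> [] -> 0
  [27, 45, -49, -17, 13, 42, -50, 4] -> [13, 42, -50, 4] -> [4, -50, 42, 13] -> [24, -300, 252, 78] -> 4
  [-28, -24, -23, -5, -1, -38, -42, -33] -> [-1, -38, -42, -33] -> [-33, -42, -38, -1] -> [-198, -252, -228, -6] -> 4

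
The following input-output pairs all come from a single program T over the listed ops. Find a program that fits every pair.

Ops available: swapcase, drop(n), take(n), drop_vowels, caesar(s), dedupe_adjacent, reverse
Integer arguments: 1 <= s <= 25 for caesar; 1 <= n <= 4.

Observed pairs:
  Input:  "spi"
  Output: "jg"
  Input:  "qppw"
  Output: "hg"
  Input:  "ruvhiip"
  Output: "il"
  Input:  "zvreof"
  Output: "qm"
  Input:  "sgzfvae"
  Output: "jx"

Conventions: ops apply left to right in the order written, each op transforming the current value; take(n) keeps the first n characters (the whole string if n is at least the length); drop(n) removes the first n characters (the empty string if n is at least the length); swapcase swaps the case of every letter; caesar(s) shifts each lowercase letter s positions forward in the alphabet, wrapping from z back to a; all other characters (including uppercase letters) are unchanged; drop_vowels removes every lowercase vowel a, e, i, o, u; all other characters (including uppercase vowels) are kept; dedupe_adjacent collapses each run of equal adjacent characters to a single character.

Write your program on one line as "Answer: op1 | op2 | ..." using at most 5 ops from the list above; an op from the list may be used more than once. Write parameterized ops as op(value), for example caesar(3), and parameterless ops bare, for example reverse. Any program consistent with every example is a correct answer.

dedupe_adjacent | take(3) | caesar(17) | take(2)

Check, running the answer program on each example:
  "spi" -> "spi" -> "spi" -> "jgz" -> "jg"
  "qppw" -> "qpw" -> "qpw" -> "hgn" -> "hg"
  "ruvhiip" -> "ruvhip" -> "ruv" -> "ilm" -> "il"
  "zvreof" -> "zvreof" -> "zvr" -> "qmi" -> "qm"
  "sgzfvae" -> "sgzfvae" -> "sgz" -> "jxq" -> "jx"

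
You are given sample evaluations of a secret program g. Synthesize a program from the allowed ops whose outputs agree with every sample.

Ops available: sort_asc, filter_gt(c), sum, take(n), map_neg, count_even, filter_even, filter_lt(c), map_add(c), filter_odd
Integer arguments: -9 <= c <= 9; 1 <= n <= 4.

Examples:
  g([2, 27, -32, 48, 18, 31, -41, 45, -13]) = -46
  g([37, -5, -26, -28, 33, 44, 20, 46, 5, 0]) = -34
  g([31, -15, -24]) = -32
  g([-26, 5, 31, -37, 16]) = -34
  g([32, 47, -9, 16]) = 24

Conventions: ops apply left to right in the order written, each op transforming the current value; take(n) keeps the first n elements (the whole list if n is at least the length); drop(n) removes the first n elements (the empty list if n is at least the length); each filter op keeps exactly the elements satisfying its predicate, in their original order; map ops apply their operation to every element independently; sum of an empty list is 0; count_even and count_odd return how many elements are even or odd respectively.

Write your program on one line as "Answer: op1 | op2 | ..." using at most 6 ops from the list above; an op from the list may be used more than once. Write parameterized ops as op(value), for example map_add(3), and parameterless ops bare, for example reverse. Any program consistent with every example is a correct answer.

take(3) | sort_asc | map_add(-8) | filter_even | sum

Check, running the answer program on each example:
  [2, 27, -32, 48, 18, 31, -41, 45, -13] -> [2, 27, -32] -> [-32, 2, 27] -> [-40, -6, 19] -> [-40, -6] -> -46
  [37, -5, -26, -28, 33, 44, 20, 46, 5, 0] -> [37, -5, -26] -> [-26, -5, 37] -> [-34, -13, 29] -> [-34] -> -34
  [31, -15, -24] -> [31, -15, -24] -> [-24, -15, 31] -> [-32, -23, 23] -> [-32] -> -32
  [-26, 5, 31, -37, 16] -> [-26, 5, 31] -> [-26, 5, 31] -> [-34, -3, 23] -> [-34] -> -34
  [32, 47, -9, 16] -> [32, 47, -9] -> [-9, 32, 47] -> [-17, 24, 39] -> [24] -> 24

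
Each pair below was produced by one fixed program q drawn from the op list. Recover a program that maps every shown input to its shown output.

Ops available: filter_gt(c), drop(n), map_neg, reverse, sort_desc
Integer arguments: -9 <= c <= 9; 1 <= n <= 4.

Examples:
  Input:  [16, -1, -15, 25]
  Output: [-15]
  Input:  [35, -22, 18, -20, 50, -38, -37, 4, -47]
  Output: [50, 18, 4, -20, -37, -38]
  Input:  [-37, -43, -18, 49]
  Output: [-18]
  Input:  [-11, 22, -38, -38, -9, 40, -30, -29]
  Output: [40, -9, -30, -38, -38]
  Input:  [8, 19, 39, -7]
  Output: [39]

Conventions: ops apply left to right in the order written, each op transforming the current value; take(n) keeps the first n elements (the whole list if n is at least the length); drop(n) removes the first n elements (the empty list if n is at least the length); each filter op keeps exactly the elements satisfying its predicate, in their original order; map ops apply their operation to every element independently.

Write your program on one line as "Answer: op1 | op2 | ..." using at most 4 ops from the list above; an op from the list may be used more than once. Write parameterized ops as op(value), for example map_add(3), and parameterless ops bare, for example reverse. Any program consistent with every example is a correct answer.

drop(2) | reverse | drop(1) | sort_desc

Check, running the answer program on each example:
  [16, -1, -15, 25] -> [-15, 25] -> [25, -15] -> [-15] -> [-15]
  [35, -22, 18, -20, 50, -38, -37, 4, -47] -> [18, -20, 50, -38, -37, 4, -47] -> [-47, 4, -37, -38, 50, -20, 18] -> [4, -37, -38, 50, -20, 18] -> [50, 18, 4, -20, -37, -38]
  [-37, -43, -18, 49] -> [-18, 49] -> [49, -18] -> [-18] -> [-18]
  [-11, 22, -38, -38, -9, 40, -30, -29] -> [-38, -38, -9, 40, -30, -29] -> [-29, -30, 40, -9, -38, -38] -> [-30, 40, -9, -38, -38] -> [40, -9, -30, -38, -38]
  [8, 19, 39, -7] -> [39, -7] -> [-7, 39] -> [39] -> [39]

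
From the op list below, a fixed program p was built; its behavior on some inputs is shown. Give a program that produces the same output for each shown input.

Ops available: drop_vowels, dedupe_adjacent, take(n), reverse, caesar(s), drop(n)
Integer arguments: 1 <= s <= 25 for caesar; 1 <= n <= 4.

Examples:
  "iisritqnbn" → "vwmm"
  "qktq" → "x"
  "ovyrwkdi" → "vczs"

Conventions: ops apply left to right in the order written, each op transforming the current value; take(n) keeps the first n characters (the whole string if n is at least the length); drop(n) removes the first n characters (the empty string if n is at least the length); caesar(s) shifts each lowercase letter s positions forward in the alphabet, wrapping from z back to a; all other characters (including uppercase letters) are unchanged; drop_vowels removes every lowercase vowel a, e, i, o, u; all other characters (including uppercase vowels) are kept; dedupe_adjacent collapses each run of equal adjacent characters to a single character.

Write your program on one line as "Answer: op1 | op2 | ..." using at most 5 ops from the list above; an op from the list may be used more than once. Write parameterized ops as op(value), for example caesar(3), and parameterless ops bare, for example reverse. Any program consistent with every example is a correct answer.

take(4) | reverse | caesar(4) | drop_vowels

Check, running the answer program on each example:
  "iisritqnbn" -> "iisr" -> "rsii" -> "vwmm" -> "vwmm"
  "qktq" -> "qktq" -> "qtkq" -> "uxou" -> "x"
  "ovyrwkdi" -> "ovyr" -> "ryvo" -> "vczs" -> "vczs"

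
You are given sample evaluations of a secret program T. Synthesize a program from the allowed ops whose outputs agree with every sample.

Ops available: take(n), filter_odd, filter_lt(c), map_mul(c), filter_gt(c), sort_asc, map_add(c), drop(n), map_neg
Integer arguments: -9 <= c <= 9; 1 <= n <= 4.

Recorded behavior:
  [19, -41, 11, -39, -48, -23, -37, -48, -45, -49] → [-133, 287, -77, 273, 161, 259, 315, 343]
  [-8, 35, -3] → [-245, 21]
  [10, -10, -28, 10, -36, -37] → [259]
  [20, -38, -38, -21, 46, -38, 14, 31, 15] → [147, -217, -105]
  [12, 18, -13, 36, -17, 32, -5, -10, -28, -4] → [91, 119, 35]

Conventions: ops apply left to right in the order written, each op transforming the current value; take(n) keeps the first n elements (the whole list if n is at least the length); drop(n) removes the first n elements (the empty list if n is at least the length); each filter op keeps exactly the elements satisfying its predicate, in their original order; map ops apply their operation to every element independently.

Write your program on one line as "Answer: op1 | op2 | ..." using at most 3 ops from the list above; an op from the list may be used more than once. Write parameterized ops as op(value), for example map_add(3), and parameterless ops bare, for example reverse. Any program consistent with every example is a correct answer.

map_mul(-7) | filter_odd

Check, running the answer program on each example:
  [19, -41, 11, -39, -48, -23, -37, -48, -45, -49] -> [-133, 287, -77, 273, 336, 161, 259, 336, 315, 343] -> [-133, 287, -77, 273, 161, 259, 315, 343]
  [-8, 35, -3] -> [56, -245, 21] -> [-245, 21]
  [10, -10, -28, 10, -36, -37] -> [-70, 70, 196, -70, 252, 259] -> [259]
  [20, -38, -38, -21, 46, -38, 14, 31, 15] -> [-140, 266, 266, 147, -322, 266, -98, -217, -105] -> [147, -217, -105]
  [12, 18, -13, 36, -17, 32, -5, -10, -28, -4] -> [-84, -126, 91, -252, 119, -224, 35, 70, 196, 28] -> [91, 119, 35]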